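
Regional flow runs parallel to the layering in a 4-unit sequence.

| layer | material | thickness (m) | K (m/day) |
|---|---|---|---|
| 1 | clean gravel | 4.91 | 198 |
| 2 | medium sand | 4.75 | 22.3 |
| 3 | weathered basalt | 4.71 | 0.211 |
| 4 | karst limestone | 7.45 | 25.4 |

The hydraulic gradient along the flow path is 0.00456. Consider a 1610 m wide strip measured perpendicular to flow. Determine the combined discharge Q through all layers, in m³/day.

Flow is parallel to layering, so each bed carries its own Darcy discharge and the transmissivities add.
Σ(K_i·b_i) = 198×4.91 + 22.3×4.75 + 0.211×4.71 + 25.4×7.45 = 1268 m²/day.
Hydraulic gradient i = 0.00456.
Q = Σ(K_i·b_i) · W · i = 1268 × 1610 × 0.004560 = 9312 m³/day.

9310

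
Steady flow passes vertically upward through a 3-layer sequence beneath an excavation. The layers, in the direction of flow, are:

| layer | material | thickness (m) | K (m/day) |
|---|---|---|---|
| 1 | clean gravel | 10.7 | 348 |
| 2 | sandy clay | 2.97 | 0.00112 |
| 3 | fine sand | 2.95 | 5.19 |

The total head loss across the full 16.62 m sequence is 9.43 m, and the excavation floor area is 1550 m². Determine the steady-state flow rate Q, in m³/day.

5.51

Flow is perpendicular to layering, so the layers act in series and the equivalent K is the thickness-weighted harmonic mean.
Total thickness L = 10.7 + 2.97 + 2.95 = 16.62 m.
Σ(b_i/K_i) = 10.7/348 + 2.97/0.00112 + 2.95/5.19 = 2652 d.
K_eq = L / Σ(b_i/K_i) = 16.62 / 2652 = 0.006266 m/day.
Q = K_eq · A · (Δh/L) = 0.006266 × 1550 × (9.43/16.62) = 5.511 m³/day.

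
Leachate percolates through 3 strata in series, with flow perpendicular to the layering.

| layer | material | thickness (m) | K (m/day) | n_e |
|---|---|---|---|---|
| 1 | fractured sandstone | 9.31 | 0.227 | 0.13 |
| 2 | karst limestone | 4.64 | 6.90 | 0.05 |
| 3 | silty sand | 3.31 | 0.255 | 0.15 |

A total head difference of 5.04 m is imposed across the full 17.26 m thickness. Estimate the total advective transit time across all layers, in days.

With flow normal to the layers, continuity requires the same specific discharge q through every layer.
Σ(b_i/K_i) = 9.31/0.227 + 4.64/6.90 + 3.31/0.255 = 54.67 d.
q = Δh / Σ(b_i/K_i) = 5.04 / 54.67 = 0.09220 m/day.
In each layer the seepage velocity is v_i = q/n_i, so the layer transit time is t_i = b_i·n_i / q:
  layer 1 (fractured sandstone): t_1 = 9.31 × 0.13 / 0.09220 = 13.13 d
  layer 2 (karst limestone): t_2 = 4.64 × 0.05 / 0.09220 = 2.516 d
  layer 3 (silty sand): t_3 = 3.31 × 0.15 / 0.09220 = 5.385 d
Total t = Σ t_i = 21.03 days.

21.0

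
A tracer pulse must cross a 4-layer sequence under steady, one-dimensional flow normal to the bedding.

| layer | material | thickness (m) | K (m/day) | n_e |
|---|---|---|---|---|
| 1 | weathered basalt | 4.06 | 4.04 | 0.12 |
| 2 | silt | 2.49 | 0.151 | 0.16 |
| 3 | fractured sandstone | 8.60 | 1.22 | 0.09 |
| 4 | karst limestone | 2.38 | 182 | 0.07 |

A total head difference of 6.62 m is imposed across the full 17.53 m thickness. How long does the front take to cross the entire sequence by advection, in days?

With flow normal to the layers, continuity requires the same specific discharge q through every layer.
Σ(b_i/K_i) = 4.06/4.04 + 2.49/0.151 + 8.60/1.22 + 2.38/182 = 24.56 d.
q = Δh / Σ(b_i/K_i) = 6.62 / 24.56 = 0.2696 m/day.
In each layer the seepage velocity is v_i = q/n_i, so the layer transit time is t_i = b_i·n_i / q:
  layer 1 (weathered basalt): t_1 = 4.06 × 0.12 / 0.2696 = 1.807 d
  layer 2 (silt): t_2 = 2.49 × 0.16 / 0.2696 = 1.478 d
  layer 3 (fractured sandstone): t_3 = 8.60 × 0.09 / 0.2696 = 2.871 d
  layer 4 (karst limestone): t_4 = 2.38 × 0.07 / 0.2696 = 0.6180 d
Total t = Σ t_i = 6.774 days.

6.77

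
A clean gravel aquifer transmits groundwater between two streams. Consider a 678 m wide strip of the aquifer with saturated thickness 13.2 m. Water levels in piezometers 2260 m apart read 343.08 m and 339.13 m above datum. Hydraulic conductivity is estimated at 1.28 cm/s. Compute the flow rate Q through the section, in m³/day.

Convert K: 1.28 cm/s × 864 = 1106 m/day.
Cross-sectional area A = 678 × 13.2 = 8950 m².
Hydraulic gradient i = (343.08 − 339.13) / 2260 = 3.95 / 2260 = 0.001748.
Darcy's law: Q = K · A · i = 1106 × 8950 × 0.001748 = 17299 m³/day.

17300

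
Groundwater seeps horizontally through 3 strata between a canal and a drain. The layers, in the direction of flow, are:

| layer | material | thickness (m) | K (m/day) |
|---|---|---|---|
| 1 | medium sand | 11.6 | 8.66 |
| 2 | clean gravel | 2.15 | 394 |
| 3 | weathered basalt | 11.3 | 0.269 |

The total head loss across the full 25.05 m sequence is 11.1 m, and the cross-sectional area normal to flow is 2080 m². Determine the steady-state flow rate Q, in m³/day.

Flow is perpendicular to layering, so the layers act in series and the equivalent K is the thickness-weighted harmonic mean.
Total thickness L = 11.6 + 2.15 + 11.3 = 25.05 m.
Σ(b_i/K_i) = 11.6/8.66 + 2.15/394 + 11.3/0.269 = 43.35 d.
K_eq = L / Σ(b_i/K_i) = 25.05 / 43.35 = 0.5778 m/day.
Q = K_eq · A · (Δh/L) = 0.5778 × 2080 × (11.1/25.05) = 532.6 m³/day.

533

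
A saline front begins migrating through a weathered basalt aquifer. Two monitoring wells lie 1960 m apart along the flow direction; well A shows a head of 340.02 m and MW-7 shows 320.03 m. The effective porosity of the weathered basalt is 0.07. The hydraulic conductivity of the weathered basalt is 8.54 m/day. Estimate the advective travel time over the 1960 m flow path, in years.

Hydraulic gradient i = (340.02 − 320.03) / 1960 = 19.99 / 1960 = 0.01020.
Darcy flux q = K · i = 8.540 × 0.01020 = 0.08710 m/day.
Seepage velocity v = q / n_e = 0.08710 / 0.07 = 1.244 m/day.
Travel time t = L / v = 1960 / 1.244 = 1575 days = 4.313 years.

4.31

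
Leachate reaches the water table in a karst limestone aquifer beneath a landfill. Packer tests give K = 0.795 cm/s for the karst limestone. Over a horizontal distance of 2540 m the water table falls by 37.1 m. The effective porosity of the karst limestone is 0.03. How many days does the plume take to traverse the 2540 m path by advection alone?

7.60

Convert K: 0.795 cm/s × 864 = 686.9 m/day.
Hydraulic gradient i = Δh / L = 37.1 / 2540 = 0.01461.
Darcy flux q = K · i = 686.9 × 0.01461 = 10.03 m/day.
Seepage velocity v = q / n_e = 10.03 / 0.03 = 334.4 m/day.
Travel time t = L / v = 2540 / 334.4 = 7.595 days.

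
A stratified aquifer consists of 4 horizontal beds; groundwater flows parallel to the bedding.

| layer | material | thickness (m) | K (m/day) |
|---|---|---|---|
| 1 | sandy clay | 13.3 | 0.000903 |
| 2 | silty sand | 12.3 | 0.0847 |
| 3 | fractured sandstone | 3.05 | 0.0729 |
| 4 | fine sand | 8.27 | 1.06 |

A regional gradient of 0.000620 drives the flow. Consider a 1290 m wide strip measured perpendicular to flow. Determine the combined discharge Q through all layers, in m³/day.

8.03

Flow is parallel to layering, so each bed carries its own Darcy discharge and the transmissivities add.
Σ(K_i·b_i) = 0.000903×13.3 + 0.0847×12.3 + 0.0729×3.05 + 1.06×8.27 = 10.04 m²/day.
Hydraulic gradient i = 0.000620.
Q = Σ(K_i·b_i) · W · i = 10.04 × 1290 × 0.0006200 = 8.032 m³/day.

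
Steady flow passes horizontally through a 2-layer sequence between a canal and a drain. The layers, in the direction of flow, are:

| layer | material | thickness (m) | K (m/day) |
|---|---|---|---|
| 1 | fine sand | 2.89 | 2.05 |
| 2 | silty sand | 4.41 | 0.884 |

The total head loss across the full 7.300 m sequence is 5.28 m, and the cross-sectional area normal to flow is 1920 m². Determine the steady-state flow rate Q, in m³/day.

Flow is perpendicular to layering, so the layers act in series and the equivalent K is the thickness-weighted harmonic mean.
Total thickness L = 2.89 + 4.41 = 7.300 m.
Σ(b_i/K_i) = 2.89/2.05 + 4.41/0.884 = 6.398 d.
K_eq = L / Σ(b_i/K_i) = 7.300 / 6.398 = 1.141 m/day.
Q = K_eq · A · (Δh/L) = 1.141 × 1920 × (5.28/7.300) = 1584 m³/day.

1580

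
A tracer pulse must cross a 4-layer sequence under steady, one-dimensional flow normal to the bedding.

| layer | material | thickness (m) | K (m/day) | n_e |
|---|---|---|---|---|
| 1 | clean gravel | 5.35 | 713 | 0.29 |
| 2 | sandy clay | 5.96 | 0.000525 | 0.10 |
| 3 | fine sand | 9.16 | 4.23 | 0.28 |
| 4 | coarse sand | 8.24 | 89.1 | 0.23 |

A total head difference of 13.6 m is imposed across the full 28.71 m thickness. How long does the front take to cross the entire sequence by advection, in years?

With flow normal to the layers, continuity requires the same specific discharge q through every layer.
Σ(b_i/K_i) = 5.35/713 + 5.96/0.000525 + 9.16/4.23 + 8.24/89.1 = 11355 d.
q = Δh / Σ(b_i/K_i) = 13.6 / 11355 = 0.001198 m/day.
In each layer the seepage velocity is v_i = q/n_i, so the layer transit time is t_i = b_i·n_i / q:
  layer 1 (clean gravel): t_1 = 5.35 × 0.29 / 0.001198 = 1295 d
  layer 2 (sandy clay): t_2 = 5.96 × 0.10 / 0.001198 = 497.6 d
  layer 3 (fine sand): t_3 = 9.16 × 0.28 / 0.001198 = 2141 d
  layer 4 (coarse sand): t_4 = 8.24 × 0.23 / 0.001198 = 1582 d
Total t = Σ t_i = 5517 days = 15.10 years.

15.1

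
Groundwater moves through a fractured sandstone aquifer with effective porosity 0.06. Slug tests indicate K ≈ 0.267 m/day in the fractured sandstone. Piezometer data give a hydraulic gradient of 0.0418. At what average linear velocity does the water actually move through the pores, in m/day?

Hydraulic gradient i = 0.0418.
Darcy flux q = K · i = 0.2670 × 0.04180 = 0.01116 m/day.
Seepage velocity v = q / n_e = 0.01116 / 0.06 = 0.1860 m/day.

0.186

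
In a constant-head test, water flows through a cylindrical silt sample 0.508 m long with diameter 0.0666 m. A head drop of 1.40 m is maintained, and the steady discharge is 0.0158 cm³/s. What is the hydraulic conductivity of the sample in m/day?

Cross-sectional area A = π·(d/2)² = π × (0.0666/2)² = 0.003484 m².
Convert discharge: 0.0158 cm³/s = 1.580e-08 m³/s.
Darcy's law rearranged: K = Q·L / (A·Δh) = 1.580e-08 × 0.508 / (0.003484 × 1.40) = 1.646e-06 m/s = 0.1422 m/day.

0.142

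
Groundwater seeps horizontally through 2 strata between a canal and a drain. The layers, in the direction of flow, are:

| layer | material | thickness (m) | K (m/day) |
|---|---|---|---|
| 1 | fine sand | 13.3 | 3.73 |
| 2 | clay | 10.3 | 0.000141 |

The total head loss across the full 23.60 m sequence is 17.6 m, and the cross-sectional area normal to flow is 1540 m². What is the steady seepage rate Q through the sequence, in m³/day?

Flow is perpendicular to layering, so the layers act in series and the equivalent K is the thickness-weighted harmonic mean.
Total thickness L = 13.3 + 10.3 = 23.60 m.
Σ(b_i/K_i) = 13.3/3.73 + 10.3/0.000141 = 73053 d.
K_eq = L / Σ(b_i/K_i) = 23.60 / 73053 = 0.0003231 m/day.
Q = K_eq · A · (Δh/L) = 0.0003231 × 1540 × (17.6/23.60) = 0.3710 m³/day.

0.371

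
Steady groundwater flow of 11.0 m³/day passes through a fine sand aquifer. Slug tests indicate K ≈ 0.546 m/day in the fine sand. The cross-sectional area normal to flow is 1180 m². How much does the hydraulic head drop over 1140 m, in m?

From Q = K·A·i, i = Q / (K·A) = 11.0 / (0.5460 × 1180) = 0.01707.
Head loss Δh = i · L = 0.01707 × 1140 = 19.46 m.

19.5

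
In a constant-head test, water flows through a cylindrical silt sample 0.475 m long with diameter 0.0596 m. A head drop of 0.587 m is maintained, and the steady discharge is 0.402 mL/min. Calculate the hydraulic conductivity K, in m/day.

Cross-sectional area A = π·(d/2)² = π × (0.0596/2)² = 0.002790 m².
Convert discharge: 0.402 mL/min = 6.700e-09 m³/s.
Darcy's law rearranged: K = Q·L / (A·Δh) = 6.700e-09 × 0.475 / (0.002790 × 0.587) = 1.943e-06 m/s = 0.1679 m/day.

0.168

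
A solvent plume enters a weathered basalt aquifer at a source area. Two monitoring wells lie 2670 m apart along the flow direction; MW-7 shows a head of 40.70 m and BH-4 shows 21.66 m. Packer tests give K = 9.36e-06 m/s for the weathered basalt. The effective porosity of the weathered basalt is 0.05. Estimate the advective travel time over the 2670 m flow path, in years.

Convert K: 9.36e-06 m/s × 86400 = 0.8087 m/day.
Hydraulic gradient i = (40.70 − 21.66) / 2670 = 19.04 / 2670 = 0.007131.
Darcy flux q = K · i = 0.8087 × 0.007131 = 0.005767 m/day.
Seepage velocity v = q / n_e = 0.005767 / 0.05 = 0.1153 m/day.
Travel time t = L / v = 2670 / 0.1153 = 23149 days = 63.38 years.

63.4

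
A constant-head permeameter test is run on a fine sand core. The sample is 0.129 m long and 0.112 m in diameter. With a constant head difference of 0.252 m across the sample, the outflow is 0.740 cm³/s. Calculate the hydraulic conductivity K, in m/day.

Cross-sectional area A = π·(d/2)² = π × (0.112/2)² = 0.009852 m².
Convert discharge: 0.740 cm³/s = 7.400e-07 m³/s.
Darcy's law rearranged: K = Q·L / (A·Δh) = 7.400e-07 × 0.129 / (0.009852 × 0.252) = 3.845e-05 m/s = 3.322 m/day.

3.32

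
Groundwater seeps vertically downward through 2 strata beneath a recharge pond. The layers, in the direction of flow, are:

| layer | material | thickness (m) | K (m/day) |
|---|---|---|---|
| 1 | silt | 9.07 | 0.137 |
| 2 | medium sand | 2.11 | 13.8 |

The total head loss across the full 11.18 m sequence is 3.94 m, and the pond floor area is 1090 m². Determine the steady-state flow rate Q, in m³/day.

64.7

Flow is perpendicular to layering, so the layers act in series and the equivalent K is the thickness-weighted harmonic mean.
Total thickness L = 9.07 + 2.11 = 11.18 m.
Σ(b_i/K_i) = 9.07/0.137 + 2.11/13.8 = 66.36 d.
K_eq = L / Σ(b_i/K_i) = 11.18 / 66.36 = 0.1685 m/day.
Q = K_eq · A · (Δh/L) = 0.1685 × 1090 × (3.94/11.18) = 64.72 m³/day.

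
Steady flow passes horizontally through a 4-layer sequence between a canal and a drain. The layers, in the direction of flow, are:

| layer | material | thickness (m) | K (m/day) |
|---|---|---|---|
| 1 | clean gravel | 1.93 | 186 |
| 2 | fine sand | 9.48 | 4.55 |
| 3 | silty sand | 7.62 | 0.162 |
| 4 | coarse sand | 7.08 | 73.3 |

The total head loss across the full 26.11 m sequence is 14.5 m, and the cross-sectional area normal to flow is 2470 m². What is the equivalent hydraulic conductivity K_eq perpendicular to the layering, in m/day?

Flow is perpendicular to layering, so the layers act in series and the equivalent K is the thickness-weighted harmonic mean.
Total thickness L = 1.93 + 9.48 + 7.62 + 7.08 = 26.11 m.
Σ(b_i/K_i) = 1.93/186 + 9.48/4.55 + 7.62/0.162 + 7.08/73.3 = 49.23 d.
K_eq = L / Σ(b_i/K_i) = 26.11 / 49.23 = 0.5304 m/day.

0.530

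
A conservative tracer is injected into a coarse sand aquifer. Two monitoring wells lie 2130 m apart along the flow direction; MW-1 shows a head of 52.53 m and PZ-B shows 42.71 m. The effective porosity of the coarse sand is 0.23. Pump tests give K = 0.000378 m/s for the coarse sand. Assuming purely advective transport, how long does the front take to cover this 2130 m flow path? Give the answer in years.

8.91

Convert K: 0.000378 m/s × 86400 = 32.66 m/day.
Hydraulic gradient i = (52.53 − 42.71) / 2130 = 9.82 / 2130 = 0.004610.
Darcy flux q = K · i = 32.66 × 0.004610 = 0.1506 m/day.
Seepage velocity v = q / n_e = 0.1506 / 0.23 = 0.6547 m/day.
Travel time t = L / v = 2130 / 0.6547 = 3254 days = 8.908 years.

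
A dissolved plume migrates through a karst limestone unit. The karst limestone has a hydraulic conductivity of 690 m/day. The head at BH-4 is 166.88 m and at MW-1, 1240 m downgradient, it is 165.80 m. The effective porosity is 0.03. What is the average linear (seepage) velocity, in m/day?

20.0

Hydraulic gradient i = (166.88 − 165.80) / 1240 = 1.08 / 1240 = 0.0008710.
Darcy flux q = K · i = 690.0 × 0.0008710 = 0.6010 m/day.
Seepage velocity v = q / n_e = 0.6010 / 0.03 = 20.03 m/day.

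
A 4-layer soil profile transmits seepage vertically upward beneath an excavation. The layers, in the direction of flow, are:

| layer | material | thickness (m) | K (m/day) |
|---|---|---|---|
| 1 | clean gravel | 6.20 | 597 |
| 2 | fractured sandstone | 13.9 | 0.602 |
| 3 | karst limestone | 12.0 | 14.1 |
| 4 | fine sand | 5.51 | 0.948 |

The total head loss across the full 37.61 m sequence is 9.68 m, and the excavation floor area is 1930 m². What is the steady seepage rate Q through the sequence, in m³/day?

628

Flow is perpendicular to layering, so the layers act in series and the equivalent K is the thickness-weighted harmonic mean.
Total thickness L = 6.20 + 13.9 + 12.0 + 5.51 = 37.61 m.
Σ(b_i/K_i) = 6.20/597 + 13.9/0.602 + 12.0/14.1 + 5.51/0.948 = 29.76 d.
K_eq = L / Σ(b_i/K_i) = 37.61 / 29.76 = 1.264 m/day.
Q = K_eq · A · (Δh/L) = 1.264 × 1930 × (9.68/37.61) = 627.7 m³/day.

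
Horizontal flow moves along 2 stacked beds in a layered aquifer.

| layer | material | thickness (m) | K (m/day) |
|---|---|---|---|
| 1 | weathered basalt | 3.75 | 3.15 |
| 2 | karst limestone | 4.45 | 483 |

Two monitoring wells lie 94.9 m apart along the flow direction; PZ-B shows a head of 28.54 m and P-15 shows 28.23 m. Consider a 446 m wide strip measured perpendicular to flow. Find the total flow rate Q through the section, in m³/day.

3150

Flow is parallel to layering, so each bed carries its own Darcy discharge and the transmissivities add.
Σ(K_i·b_i) = 3.15×3.75 + 483×4.45 = 2161 m²/day.
Hydraulic gradient i = (28.54 − 28.23) / 94.9 = 0.31 / 94.9 = 0.003267.
Q = Σ(K_i·b_i) · W · i = 2161 × 446 × 0.003267 = 3149 m³/day.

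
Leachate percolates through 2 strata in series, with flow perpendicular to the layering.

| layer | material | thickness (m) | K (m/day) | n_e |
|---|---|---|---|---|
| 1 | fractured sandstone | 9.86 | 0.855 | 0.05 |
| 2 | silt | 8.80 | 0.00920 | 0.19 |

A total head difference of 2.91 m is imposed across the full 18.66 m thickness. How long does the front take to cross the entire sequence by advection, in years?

1.97

With flow normal to the layers, continuity requires the same specific discharge q through every layer.
Σ(b_i/K_i) = 9.86/0.855 + 8.80/0.00920 = 968.1 d.
q = Δh / Σ(b_i/K_i) = 2.91 / 968.1 = 0.003006 m/day.
In each layer the seepage velocity is v_i = q/n_i, so the layer transit time is t_i = b_i·n_i / q:
  layer 1 (fractured sandstone): t_1 = 9.86 × 0.05 / 0.003006 = 164.0 d
  layer 2 (silt): t_2 = 8.80 × 0.19 / 0.003006 = 556.2 d
Total t = Σ t_i = 720.2 days = 1.972 years.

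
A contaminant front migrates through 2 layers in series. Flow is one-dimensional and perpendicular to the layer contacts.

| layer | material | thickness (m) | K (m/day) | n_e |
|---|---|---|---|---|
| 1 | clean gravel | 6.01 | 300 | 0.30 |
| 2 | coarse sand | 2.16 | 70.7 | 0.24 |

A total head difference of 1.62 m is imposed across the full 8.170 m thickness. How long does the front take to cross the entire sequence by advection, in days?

With flow normal to the layers, continuity requires the same specific discharge q through every layer.
Σ(b_i/K_i) = 6.01/300 + 2.16/70.7 = 0.05058 d.
q = Δh / Σ(b_i/K_i) = 1.62 / 0.05058 = 32.03 m/day.
In each layer the seepage velocity is v_i = q/n_i, so the layer transit time is t_i = b_i·n_i / q:
  layer 1 (clean gravel): t_1 = 6.01 × 0.30 / 32.03 = 0.05630 d
  layer 2 (coarse sand): t_2 = 2.16 × 0.24 / 32.03 = 0.01619 d
Total t = Σ t_i = 0.07249 days.

0.0725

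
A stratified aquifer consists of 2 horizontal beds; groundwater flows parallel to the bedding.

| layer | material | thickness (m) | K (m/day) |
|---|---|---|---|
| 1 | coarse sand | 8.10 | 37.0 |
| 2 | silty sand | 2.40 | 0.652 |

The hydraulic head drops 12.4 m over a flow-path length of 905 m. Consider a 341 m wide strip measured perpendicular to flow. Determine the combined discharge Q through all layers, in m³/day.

Flow is parallel to layering, so each bed carries its own Darcy discharge and the transmissivities add.
Σ(K_i·b_i) = 37.0×8.10 + 0.652×2.40 = 301.3 m²/day.
Hydraulic gradient i = Δh / L = 12.4 / 905 = 0.01370.
Q = Σ(K_i·b_i) · W · i = 301.3 × 341 × 0.01370 = 1408 m³/day.

1410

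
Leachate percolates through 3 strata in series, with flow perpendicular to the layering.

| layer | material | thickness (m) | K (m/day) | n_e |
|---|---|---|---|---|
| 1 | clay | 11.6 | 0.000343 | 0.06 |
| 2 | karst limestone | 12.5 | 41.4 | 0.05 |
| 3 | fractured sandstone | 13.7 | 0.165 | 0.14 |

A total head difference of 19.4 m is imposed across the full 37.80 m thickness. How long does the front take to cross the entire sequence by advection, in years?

15.5

With flow normal to the layers, continuity requires the same specific discharge q through every layer.
Σ(b_i/K_i) = 11.6/0.000343 + 12.5/41.4 + 13.7/0.165 = 33903 d.
q = Δh / Σ(b_i/K_i) = 19.4 / 33903 = 0.0005722 m/day.
In each layer the seepage velocity is v_i = q/n_i, so the layer transit time is t_i = b_i·n_i / q:
  layer 1 (clay): t_1 = 11.6 × 0.06 / 0.0005722 = 1216 d
  layer 2 (karst limestone): t_2 = 12.5 × 0.05 / 0.0005722 = 1092 d
  layer 3 (fractured sandstone): t_3 = 13.7 × 0.14 / 0.0005722 = 3352 d
Total t = Σ t_i = 5660 days = 15.50 years.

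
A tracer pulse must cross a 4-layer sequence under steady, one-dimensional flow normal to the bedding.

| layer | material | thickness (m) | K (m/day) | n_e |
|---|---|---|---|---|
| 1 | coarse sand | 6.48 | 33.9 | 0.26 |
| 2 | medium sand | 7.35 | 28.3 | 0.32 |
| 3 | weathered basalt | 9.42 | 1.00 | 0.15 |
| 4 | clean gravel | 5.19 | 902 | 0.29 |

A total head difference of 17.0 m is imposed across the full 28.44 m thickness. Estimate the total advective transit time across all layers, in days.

4.04

With flow normal to the layers, continuity requires the same specific discharge q through every layer.
Σ(b_i/K_i) = 6.48/33.9 + 7.35/28.3 + 9.42/1.00 + 5.19/902 = 9.877 d.
q = Δh / Σ(b_i/K_i) = 17.0 / 9.877 = 1.721 m/day.
In each layer the seepage velocity is v_i = q/n_i, so the layer transit time is t_i = b_i·n_i / q:
  layer 1 (coarse sand): t_1 = 6.48 × 0.26 / 1.721 = 0.9788 d
  layer 2 (medium sand): t_2 = 7.35 × 0.32 / 1.721 = 1.366 d
  layer 3 (weathered basalt): t_3 = 9.42 × 0.15 / 1.721 = 0.8209 d
  layer 4 (clean gravel): t_4 = 5.19 × 0.29 / 1.721 = 0.8744 d
Total t = Σ t_i = 4.041 days.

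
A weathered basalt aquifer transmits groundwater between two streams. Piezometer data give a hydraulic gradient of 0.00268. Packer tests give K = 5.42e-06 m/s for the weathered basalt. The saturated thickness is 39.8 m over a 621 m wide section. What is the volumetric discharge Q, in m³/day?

Convert K: 5.42e-06 m/s × 86400 = 0.4683 m/day.
Cross-sectional area A = 621 × 39.8 = 24716 m².
Hydraulic gradient i = 0.00268.
Darcy's law: Q = K · A · i = 0.4683 × 24716 × 0.002680 = 31.02 m³/day.

31.0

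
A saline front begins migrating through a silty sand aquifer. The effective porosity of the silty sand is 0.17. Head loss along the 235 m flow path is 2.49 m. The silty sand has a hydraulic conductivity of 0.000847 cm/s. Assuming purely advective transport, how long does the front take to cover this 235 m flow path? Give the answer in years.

14.1

Convert K: 0.000847 cm/s × 864 = 0.7318 m/day.
Hydraulic gradient i = Δh / L = 2.49 / 235 = 0.01060.
Darcy flux q = K · i = 0.7318 × 0.01060 = 0.007754 m/day.
Seepage velocity v = q / n_e = 0.007754 / 0.17 = 0.04561 m/day.
Travel time t = L / v = 235 / 0.04561 = 5152 days = 14.11 years.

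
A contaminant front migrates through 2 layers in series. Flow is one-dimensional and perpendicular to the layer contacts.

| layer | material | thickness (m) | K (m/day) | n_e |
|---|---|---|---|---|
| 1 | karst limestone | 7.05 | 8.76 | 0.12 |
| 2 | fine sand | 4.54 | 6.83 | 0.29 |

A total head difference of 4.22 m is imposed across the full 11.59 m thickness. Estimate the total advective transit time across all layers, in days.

With flow normal to the layers, continuity requires the same specific discharge q through every layer.
Σ(b_i/K_i) = 7.05/8.76 + 4.54/6.83 = 1.470 d.
q = Δh / Σ(b_i/K_i) = 4.22 / 1.470 = 2.872 m/day.
In each layer the seepage velocity is v_i = q/n_i, so the layer transit time is t_i = b_i·n_i / q:
  layer 1 (karst limestone): t_1 = 7.05 × 0.12 / 2.872 = 0.2946 d
  layer 2 (fine sand): t_2 = 4.54 × 0.29 / 2.872 = 0.4585 d
Total t = Σ t_i = 0.7531 days.

0.753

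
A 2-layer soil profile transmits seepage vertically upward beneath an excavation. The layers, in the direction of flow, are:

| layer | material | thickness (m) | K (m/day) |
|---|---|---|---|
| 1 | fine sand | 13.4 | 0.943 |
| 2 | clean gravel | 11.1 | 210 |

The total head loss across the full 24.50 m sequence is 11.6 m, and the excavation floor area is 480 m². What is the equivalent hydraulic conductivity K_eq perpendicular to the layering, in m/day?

1.72

Flow is perpendicular to layering, so the layers act in series and the equivalent K is the thickness-weighted harmonic mean.
Total thickness L = 13.4 + 11.1 = 24.50 m.
Σ(b_i/K_i) = 13.4/0.943 + 11.1/210 = 14.26 d.
K_eq = L / Σ(b_i/K_i) = 24.50 / 14.26 = 1.718 m/day.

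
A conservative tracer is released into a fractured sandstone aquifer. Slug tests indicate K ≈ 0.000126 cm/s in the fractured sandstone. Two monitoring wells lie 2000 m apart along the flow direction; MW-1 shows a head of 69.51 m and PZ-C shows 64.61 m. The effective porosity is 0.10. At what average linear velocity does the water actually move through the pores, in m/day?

0.00267

Convert K: 0.000126 cm/s × 864 = 0.1089 m/day.
Hydraulic gradient i = (69.51 − 64.61) / 2000 = 4.9 / 2000 = 0.002450.
Darcy flux q = K · i = 0.1089 × 0.002450 = 0.0002667 m/day.
Seepage velocity v = q / n_e = 0.0002667 / 0.10 = 0.002667 m/day.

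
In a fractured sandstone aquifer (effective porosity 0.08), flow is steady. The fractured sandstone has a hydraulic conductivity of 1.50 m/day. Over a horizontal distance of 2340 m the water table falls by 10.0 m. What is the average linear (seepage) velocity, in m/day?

Hydraulic gradient i = Δh / L = 10.0 / 2340 = 0.004274.
Darcy flux q = K · i = 1.500 × 0.004274 = 0.006410 m/day.
Seepage velocity v = q / n_e = 0.006410 / 0.08 = 0.08013 m/day.

0.0801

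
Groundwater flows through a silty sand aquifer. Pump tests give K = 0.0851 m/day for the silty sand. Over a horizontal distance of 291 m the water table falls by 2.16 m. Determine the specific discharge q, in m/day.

0.000632

Hydraulic gradient i = Δh / L = 2.16 / 291 = 0.007423.
Specific discharge q = K · i = 0.08510 × 0.007423 = 0.0006317 m/day.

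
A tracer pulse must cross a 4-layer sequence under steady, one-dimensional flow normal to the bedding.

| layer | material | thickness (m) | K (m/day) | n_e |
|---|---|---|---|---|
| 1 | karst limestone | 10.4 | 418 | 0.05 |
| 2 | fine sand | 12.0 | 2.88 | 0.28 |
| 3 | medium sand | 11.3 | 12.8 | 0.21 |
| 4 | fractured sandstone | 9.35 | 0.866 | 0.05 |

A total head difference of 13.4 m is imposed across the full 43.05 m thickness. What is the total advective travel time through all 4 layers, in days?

With flow normal to the layers, continuity requires the same specific discharge q through every layer.
Σ(b_i/K_i) = 10.4/418 + 12.0/2.88 + 11.3/12.8 + 9.35/0.866 = 15.87 d.
q = Δh / Σ(b_i/K_i) = 13.4 / 15.87 = 0.8443 m/day.
In each layer the seepage velocity is v_i = q/n_i, so the layer transit time is t_i = b_i·n_i / q:
  layer 1 (karst limestone): t_1 = 10.4 × 0.05 / 0.8443 = 0.6159 d
  layer 2 (fine sand): t_2 = 12.0 × 0.28 / 0.8443 = 3.980 d
  layer 3 (medium sand): t_3 = 11.3 × 0.21 / 0.8443 = 2.811 d
  layer 4 (fractured sandstone): t_4 = 9.35 × 0.05 / 0.8443 = 0.5537 d
Total t = Σ t_i = 7.960 days.

7.96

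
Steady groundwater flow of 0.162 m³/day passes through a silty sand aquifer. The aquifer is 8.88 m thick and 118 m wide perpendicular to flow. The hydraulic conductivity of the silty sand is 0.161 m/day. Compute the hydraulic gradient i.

Cross-sectional area A = 118 × 8.88 = 1048 m².
From Q = K·A·i, i = Q / (K·A) = 0.162 / (0.1610 × 1048) = 0.0009603.

0.000960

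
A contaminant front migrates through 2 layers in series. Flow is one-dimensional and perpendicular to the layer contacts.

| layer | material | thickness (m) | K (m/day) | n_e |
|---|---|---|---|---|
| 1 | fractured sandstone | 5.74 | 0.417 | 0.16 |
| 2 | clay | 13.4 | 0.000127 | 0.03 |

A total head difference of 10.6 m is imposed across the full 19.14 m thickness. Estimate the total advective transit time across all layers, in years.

With flow normal to the layers, continuity requires the same specific discharge q through every layer.
Σ(b_i/K_i) = 5.74/0.417 + 13.4/0.000127 = 1.055e+05 d.
q = Δh / Σ(b_i/K_i) = 10.6 / 1.055e+05 = 0.0001004 m/day.
In each layer the seepage velocity is v_i = q/n_i, so the layer transit time is t_i = b_i·n_i / q:
  layer 1 (fractured sandstone): t_1 = 5.74 × 0.16 / 0.0001004 = 9143 d
  layer 2 (clay): t_2 = 13.4 × 0.03 / 0.0001004 = 4002 d
Total t = Σ t_i = 13145 days = 35.99 years.

36.0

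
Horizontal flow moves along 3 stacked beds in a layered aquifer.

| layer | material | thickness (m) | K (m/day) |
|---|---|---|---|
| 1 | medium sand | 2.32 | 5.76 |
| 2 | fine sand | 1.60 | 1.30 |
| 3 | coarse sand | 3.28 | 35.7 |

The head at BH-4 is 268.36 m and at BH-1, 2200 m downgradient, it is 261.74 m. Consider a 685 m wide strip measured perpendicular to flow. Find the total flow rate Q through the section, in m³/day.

Flow is parallel to layering, so each bed carries its own Darcy discharge and the transmissivities add.
Σ(K_i·b_i) = 5.76×2.32 + 1.30×1.60 + 35.7×3.28 = 132.5 m²/day.
Hydraulic gradient i = (268.36 − 261.74) / 2200 = 6.62 / 2200 = 0.003009.
Q = Σ(K_i·b_i) · W · i = 132.5 × 685 × 0.003009 = 273.2 m³/day.

273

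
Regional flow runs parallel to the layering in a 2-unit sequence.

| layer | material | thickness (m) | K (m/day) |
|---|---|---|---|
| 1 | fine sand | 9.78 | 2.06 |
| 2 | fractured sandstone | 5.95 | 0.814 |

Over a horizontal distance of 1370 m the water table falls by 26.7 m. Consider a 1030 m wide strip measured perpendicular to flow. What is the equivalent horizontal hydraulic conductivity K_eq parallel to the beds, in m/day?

Flow is parallel to layering, so each bed carries its own Darcy discharge and the transmissivities add.
Σ(K_i·b_i) = 2.06×9.78 + 0.814×5.95 = 24.99 m²/day.
Total thickness b = 15.73 m, so K_eq = Σ(K_i·b_i)/b = 1.589 m/day.

1.59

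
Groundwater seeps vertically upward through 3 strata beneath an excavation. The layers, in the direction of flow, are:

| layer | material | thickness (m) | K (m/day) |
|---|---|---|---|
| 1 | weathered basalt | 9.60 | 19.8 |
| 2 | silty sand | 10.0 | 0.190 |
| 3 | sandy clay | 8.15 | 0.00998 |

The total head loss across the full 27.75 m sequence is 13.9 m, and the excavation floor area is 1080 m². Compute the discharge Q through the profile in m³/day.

17.3

Flow is perpendicular to layering, so the layers act in series and the equivalent K is the thickness-weighted harmonic mean.
Total thickness L = 9.60 + 10.0 + 8.15 = 27.75 m.
Σ(b_i/K_i) = 9.60/19.8 + 10.0/0.190 + 8.15/0.00998 = 869.7 d.
K_eq = L / Σ(b_i/K_i) = 27.75 / 869.7 = 0.03191 m/day.
Q = K_eq · A · (Δh/L) = 0.03191 × 1080 × (13.9/27.75) = 17.26 m³/day.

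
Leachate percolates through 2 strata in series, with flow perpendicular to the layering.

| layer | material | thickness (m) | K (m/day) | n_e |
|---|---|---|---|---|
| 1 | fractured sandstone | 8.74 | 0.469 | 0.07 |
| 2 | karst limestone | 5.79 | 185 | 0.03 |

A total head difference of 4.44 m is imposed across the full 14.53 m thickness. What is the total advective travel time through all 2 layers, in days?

3.30

With flow normal to the layers, continuity requires the same specific discharge q through every layer.
Σ(b_i/K_i) = 8.74/0.469 + 5.79/185 = 18.67 d.
q = Δh / Σ(b_i/K_i) = 4.44 / 18.67 = 0.2379 m/day.
In each layer the seepage velocity is v_i = q/n_i, so the layer transit time is t_i = b_i·n_i / q:
  layer 1 (fractured sandstone): t_1 = 8.74 × 0.07 / 0.2379 = 2.572 d
  layer 2 (karst limestone): t_2 = 5.79 × 0.03 / 0.2379 = 0.7303 d
Total t = Σ t_i = 3.302 days.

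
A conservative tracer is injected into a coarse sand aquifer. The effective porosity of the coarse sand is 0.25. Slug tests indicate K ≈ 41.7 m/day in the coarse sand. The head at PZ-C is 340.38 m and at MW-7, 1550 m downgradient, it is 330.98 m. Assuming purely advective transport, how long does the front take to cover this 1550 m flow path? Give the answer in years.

4.20

Hydraulic gradient i = (340.38 − 330.98) / 1550 = 9.4 / 1550 = 0.006065.
Darcy flux q = K · i = 41.70 × 0.006065 = 0.2529 m/day.
Seepage velocity v = q / n_e = 0.2529 / 0.25 = 1.012 m/day.
Travel time t = L / v = 1550 / 1.012 = 1532 days = 4.195 years.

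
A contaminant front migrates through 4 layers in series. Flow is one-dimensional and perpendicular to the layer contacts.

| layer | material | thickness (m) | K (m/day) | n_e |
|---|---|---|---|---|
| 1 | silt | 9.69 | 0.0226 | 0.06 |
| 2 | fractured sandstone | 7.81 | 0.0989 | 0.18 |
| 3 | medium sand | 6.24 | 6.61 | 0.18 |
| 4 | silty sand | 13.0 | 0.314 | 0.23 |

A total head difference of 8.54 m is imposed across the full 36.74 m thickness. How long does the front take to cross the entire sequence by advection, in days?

With flow normal to the layers, continuity requires the same specific discharge q through every layer.
Σ(b_i/K_i) = 9.69/0.0226 + 7.81/0.0989 + 6.24/6.61 + 13.0/0.314 = 550.1 d.
q = Δh / Σ(b_i/K_i) = 8.54 / 550.1 = 0.01553 m/day.
In each layer the seepage velocity is v_i = q/n_i, so the layer transit time is t_i = b_i·n_i / q:
  layer 1 (silt): t_1 = 9.69 × 0.06 / 0.01553 = 37.45 d
  layer 2 (fractured sandstone): t_2 = 7.81 × 0.18 / 0.01553 = 90.55 d
  layer 3 (medium sand): t_3 = 6.24 × 0.18 / 0.01553 = 72.35 d
  layer 4 (silty sand): t_4 = 13.0 × 0.23 / 0.01553 = 192.6 d
Total t = Σ t_i = 392.9 days.

393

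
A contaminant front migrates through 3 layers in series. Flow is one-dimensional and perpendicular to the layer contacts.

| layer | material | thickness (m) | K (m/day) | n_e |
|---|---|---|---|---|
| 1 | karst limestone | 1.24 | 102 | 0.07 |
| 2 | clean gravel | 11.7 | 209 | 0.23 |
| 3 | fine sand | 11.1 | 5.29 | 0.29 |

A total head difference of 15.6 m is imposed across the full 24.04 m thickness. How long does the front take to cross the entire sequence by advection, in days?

With flow normal to the layers, continuity requires the same specific discharge q through every layer.
Σ(b_i/K_i) = 1.24/102 + 11.7/209 + 11.1/5.29 = 2.166 d.
q = Δh / Σ(b_i/K_i) = 15.6 / 2.166 = 7.201 m/day.
In each layer the seepage velocity is v_i = q/n_i, so the layer transit time is t_i = b_i·n_i / q:
  layer 1 (karst limestone): t_1 = 1.24 × 0.07 / 7.201 = 0.01205 d
  layer 2 (clean gravel): t_2 = 11.7 × 0.23 / 7.201 = 0.3737 d
  layer 3 (fine sand): t_3 = 11.1 × 0.29 / 7.201 = 0.4470 d
Total t = Σ t_i = 0.8328 days.

0.833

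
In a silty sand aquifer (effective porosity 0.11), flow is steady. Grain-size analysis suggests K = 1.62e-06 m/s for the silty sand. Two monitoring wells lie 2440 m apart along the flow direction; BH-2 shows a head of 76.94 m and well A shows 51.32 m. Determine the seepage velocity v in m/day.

Convert K: 1.62e-06 m/s × 86400 = 0.1400 m/day.
Hydraulic gradient i = (76.94 − 51.32) / 2440 = 25.62 / 2440 = 0.01050.
Darcy flux q = K · i = 0.1400 × 0.01050 = 0.001470 m/day.
Seepage velocity v = q / n_e = 0.001470 / 0.11 = 0.01336 m/day.

0.0134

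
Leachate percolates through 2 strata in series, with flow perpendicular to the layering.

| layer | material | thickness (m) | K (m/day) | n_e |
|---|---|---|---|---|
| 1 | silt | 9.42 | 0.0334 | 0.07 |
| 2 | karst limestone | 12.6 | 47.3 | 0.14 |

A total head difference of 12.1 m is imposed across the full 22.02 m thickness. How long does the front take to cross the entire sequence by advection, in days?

56.5

With flow normal to the layers, continuity requires the same specific discharge q through every layer.
Σ(b_i/K_i) = 9.42/0.0334 + 12.6/47.3 = 282.3 d.
q = Δh / Σ(b_i/K_i) = 12.1 / 282.3 = 0.04286 m/day.
In each layer the seepage velocity is v_i = q/n_i, so the layer transit time is t_i = b_i·n_i / q:
  layer 1 (silt): t_1 = 9.42 × 0.07 / 0.04286 = 15.38 d
  layer 2 (karst limestone): t_2 = 12.6 × 0.14 / 0.04286 = 41.16 d
Total t = Σ t_i = 56.54 days.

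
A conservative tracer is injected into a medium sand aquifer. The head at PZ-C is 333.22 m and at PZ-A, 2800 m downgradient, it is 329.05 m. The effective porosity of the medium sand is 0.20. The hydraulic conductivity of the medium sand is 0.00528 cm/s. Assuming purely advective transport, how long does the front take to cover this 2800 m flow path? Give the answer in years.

Convert K: 0.00528 cm/s × 864 = 4.562 m/day.
Hydraulic gradient i = (333.22 − 329.05) / 2800 = 4.17 / 2800 = 0.001489.
Darcy flux q = K · i = 4.562 × 0.001489 = 0.006794 m/day.
Seepage velocity v = q / n_e = 0.006794 / 0.20 = 0.03397 m/day.
Travel time t = L / v = 2800 / 0.03397 = 82426 days = 225.7 years.

226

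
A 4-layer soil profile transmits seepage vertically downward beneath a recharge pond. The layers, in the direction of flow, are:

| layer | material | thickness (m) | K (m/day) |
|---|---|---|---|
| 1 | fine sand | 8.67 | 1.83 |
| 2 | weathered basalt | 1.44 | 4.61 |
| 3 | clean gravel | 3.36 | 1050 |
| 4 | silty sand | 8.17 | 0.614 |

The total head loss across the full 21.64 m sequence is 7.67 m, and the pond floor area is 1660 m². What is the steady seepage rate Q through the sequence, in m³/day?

693

Flow is perpendicular to layering, so the layers act in series and the equivalent K is the thickness-weighted harmonic mean.
Total thickness L = 8.67 + 1.44 + 3.36 + 8.17 = 21.64 m.
Σ(b_i/K_i) = 8.67/1.83 + 1.44/4.61 + 3.36/1050 + 8.17/0.614 = 18.36 d.
K_eq = L / Σ(b_i/K_i) = 21.64 / 18.36 = 1.179 m/day.
Q = K_eq · A · (Δh/L) = 1.179 × 1660 × (7.67/21.64) = 693.5 m³/day.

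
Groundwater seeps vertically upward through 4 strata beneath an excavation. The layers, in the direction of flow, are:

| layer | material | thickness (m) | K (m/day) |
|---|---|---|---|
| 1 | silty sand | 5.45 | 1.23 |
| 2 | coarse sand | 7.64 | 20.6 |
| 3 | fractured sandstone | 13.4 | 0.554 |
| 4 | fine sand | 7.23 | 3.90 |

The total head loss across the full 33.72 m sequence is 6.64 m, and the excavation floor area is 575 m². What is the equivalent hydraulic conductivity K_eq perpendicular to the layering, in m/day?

Flow is perpendicular to layering, so the layers act in series and the equivalent K is the thickness-weighted harmonic mean.
Total thickness L = 5.45 + 7.64 + 13.4 + 7.23 = 33.72 m.
Σ(b_i/K_i) = 5.45/1.23 + 7.64/20.6 + 13.4/0.554 + 7.23/3.90 = 30.84 d.
K_eq = L / Σ(b_i/K_i) = 33.72 / 30.84 = 1.093 m/day.

1.09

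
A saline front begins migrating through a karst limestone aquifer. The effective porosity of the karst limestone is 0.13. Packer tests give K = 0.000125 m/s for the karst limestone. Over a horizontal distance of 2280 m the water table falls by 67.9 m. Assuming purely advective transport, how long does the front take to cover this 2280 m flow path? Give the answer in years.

2.52

Convert K: 0.000125 m/s × 86400 = 10.80 m/day.
Hydraulic gradient i = Δh / L = 67.9 / 2280 = 0.02978.
Darcy flux q = K · i = 10.80 × 0.02978 = 0.3216 m/day.
Seepage velocity v = q / n_e = 0.3216 / 0.13 = 2.474 m/day.
Travel time t = L / v = 2280 / 2.474 = 921.6 days = 2.523 years.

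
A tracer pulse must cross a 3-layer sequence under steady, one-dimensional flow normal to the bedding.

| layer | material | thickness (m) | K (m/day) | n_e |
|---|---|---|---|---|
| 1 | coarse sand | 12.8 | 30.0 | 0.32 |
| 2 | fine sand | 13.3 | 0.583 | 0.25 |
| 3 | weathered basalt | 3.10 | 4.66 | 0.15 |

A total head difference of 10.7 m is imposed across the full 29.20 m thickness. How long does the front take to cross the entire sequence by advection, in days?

17.6

With flow normal to the layers, continuity requires the same specific discharge q through every layer.
Σ(b_i/K_i) = 12.8/30.0 + 13.3/0.583 + 3.10/4.66 = 23.90 d.
q = Δh / Σ(b_i/K_i) = 10.7 / 23.90 = 0.4476 m/day.
In each layer the seepage velocity is v_i = q/n_i, so the layer transit time is t_i = b_i·n_i / q:
  layer 1 (coarse sand): t_1 = 12.8 × 0.32 / 0.4476 = 9.151 d
  layer 2 (fine sand): t_2 = 13.3 × 0.25 / 0.4476 = 7.428 d
  layer 3 (weathered basalt): t_3 = 3.10 × 0.15 / 0.4476 = 1.039 d
Total t = Σ t_i = 17.62 days.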